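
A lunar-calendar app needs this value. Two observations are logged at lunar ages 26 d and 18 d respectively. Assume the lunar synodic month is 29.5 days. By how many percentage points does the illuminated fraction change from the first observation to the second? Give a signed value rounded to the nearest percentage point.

+75 percentage points

First observation: θ = 360°·26/29.5 = 317.3°, so f = 0.133.
Second observation: θ = 219.7°, f = 0.885.
Δf = 0.885 − 0.133 = +0.752, i.e. +75 pp.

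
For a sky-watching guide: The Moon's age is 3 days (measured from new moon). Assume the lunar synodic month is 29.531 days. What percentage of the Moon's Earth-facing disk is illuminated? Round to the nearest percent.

Phase angle: θ = 360°·(3 d)/(29.531 d) = 36.6°.
With cos θ = 0.803, the lit fraction is (1 − 0.803)/2 ≈ 0.098, so 10%.

10%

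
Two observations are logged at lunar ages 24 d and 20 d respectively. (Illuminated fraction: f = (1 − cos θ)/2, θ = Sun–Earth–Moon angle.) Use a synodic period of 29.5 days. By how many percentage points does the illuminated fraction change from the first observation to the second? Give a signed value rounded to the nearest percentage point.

First observation: θ = 360°·24/29.5 = 292.9°, so f = 0.306.
Second observation: θ = 244.1°, f = 0.719.
Δf = 0.719 − 0.306 = +0.413, i.e. +41 pp.

+41 percentage points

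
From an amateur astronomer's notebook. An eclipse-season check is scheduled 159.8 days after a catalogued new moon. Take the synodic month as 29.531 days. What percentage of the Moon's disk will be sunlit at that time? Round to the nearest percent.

92%

Reduce mod P: 159.8 − 5×29.531 = 12.15 d into the current lunation.
Phase angle: θ = 360°·(12.15 d)/(29.531 d) = 148.1°.
Illuminated fraction = (1 − cos 148.1°)/2 = (1 − (-0.849))/2 ≈ 0.924, so 92%.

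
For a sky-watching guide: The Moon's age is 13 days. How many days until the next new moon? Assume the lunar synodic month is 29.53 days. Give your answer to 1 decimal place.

16.5 days

One full lunation from the last new moon is 29.53 d; remaining = 29.53 − 13 = 16.530 d.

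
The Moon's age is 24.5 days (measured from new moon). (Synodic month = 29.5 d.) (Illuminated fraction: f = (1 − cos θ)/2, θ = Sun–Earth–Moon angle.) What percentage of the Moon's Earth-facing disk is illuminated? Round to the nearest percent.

26%

Phase angle: θ = 360°·(24.5 d)/(29.5 d) = 299.0°.
cos 299.0° = 0.485, so f = (1 − 0.485)/2 = 0.258, so 26%.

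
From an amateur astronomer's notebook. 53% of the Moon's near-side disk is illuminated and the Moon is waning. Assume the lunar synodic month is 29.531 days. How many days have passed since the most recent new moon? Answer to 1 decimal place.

21.9 days

From f = (1 − cos θ)/2: cos θ = 1 − 2×0.53 = -0.060; arccos → 93.4°.
Waning ⇒ past full, so θ = 360° − 93.4° = 266.6°.
Age = 29.531 × 266.6°/360° ≈ 21.87 days.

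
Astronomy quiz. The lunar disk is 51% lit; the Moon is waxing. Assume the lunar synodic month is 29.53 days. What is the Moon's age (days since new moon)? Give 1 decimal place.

7.5 days

Invert f = (1 − cos θ)/2 to get cos θ = 1 − 2(0.51) = -0.020, hence θ₀ = arccos -0.020 = 91.1°.
Waxing ⇒ before full, so θ = 91.1°.
At 360°/29.53 d per day, 91.1° corresponds to 7.48 days.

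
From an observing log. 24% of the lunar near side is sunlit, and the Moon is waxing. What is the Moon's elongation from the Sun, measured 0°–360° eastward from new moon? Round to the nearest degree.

59°

cos θ = 1 − 2f = 0.520, giving a principal value of 58.7°.
Waxing ⇒ before full, so θ = 58.7°.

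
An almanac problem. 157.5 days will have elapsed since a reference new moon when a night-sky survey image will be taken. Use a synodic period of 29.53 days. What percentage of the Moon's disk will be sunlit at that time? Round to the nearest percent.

75%

Reduce mod P: 157.5 − 5×29.53 = 9.85 d into the current lunation.
Elongation θ = 360° × 9.85/29.53 ≈ 120.1°.
cos 120.1° = (-0.501), so f = (1 − (-0.501))/2 = 0.751, so 75%.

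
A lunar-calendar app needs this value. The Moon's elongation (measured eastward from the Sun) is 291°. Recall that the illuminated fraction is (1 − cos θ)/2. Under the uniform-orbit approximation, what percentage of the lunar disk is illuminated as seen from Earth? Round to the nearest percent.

f = (1 − cos 291°)/2 = (1 − 0.358)/2 ≈ 0.321, i.e. 32%.

32%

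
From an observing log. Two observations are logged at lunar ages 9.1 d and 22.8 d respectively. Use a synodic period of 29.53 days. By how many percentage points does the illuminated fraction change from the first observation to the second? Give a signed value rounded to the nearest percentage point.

-25 pp

θ₁ = 360° × 9.1/29.53 = 110.9°, f₁ = (1 − cos θ₁)/2 = 0.679.
θ₂ = 360° × 22.8/29.53 = 278.0°, f₂ = (1 − cos θ₂)/2 = 0.431.
Change = f₂ − f₁ = -0.248 → -25 percentage points.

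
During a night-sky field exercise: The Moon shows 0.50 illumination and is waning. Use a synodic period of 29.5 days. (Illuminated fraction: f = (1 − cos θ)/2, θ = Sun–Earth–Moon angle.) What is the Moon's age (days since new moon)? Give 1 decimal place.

22.1 days

cos θ = 1 − 2f = 0.000, giving a principal value of 90.0°.
Waning ⇒ past full, so θ = 360° − 90.0° = 270.0°.
That fraction of the synodic month is 270.0/360 × 29.5 d ≈ 22.12 d.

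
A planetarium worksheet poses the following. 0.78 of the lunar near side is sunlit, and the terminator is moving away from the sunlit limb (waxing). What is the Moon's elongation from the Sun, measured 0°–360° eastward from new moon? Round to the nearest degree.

From f = (1 − cos θ)/2: cos θ = 1 − 2×0.78 = -0.560; arccos → 124.1°.
The Moon is waxing (0°–180°), so θ = 124.1° directly.

124°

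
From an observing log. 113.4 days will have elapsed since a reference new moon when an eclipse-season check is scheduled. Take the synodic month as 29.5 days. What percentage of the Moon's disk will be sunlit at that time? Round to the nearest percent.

Reduce mod P: 113.4 − 3×29.5 = 24.90 d into the current lunation.
The Moon has covered 24.90/29.5 of its cycle, so θ ≈ 360° × 24.90/29.5 = 303.9°.
cos 303.9° = 0.557, so f = (1 − 0.557)/2 = 0.221, so 22%.

22%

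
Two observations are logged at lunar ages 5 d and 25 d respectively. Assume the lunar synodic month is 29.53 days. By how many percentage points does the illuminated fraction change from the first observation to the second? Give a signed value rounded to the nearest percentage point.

First observation: θ = 360°·5/29.53 = 61.0°, so f = 0.257.
Second observation: θ = 304.8°, f = 0.215.
Δf = 0.215 − 0.257 = -0.042, i.e. -4 pp.

-4 percentage points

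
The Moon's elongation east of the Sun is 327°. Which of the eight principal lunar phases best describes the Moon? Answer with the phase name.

327° lies in the waning crescent sector of the 8-phase cycle.

waning crescent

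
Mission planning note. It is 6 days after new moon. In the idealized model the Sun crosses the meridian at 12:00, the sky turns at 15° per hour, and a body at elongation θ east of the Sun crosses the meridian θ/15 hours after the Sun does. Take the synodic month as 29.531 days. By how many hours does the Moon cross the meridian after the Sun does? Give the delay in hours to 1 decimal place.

4.9 h

The Moon has covered 6/29.531 of its cycle, so θ ≈ 360° × 6/29.531 = 73.1°.
Delay after the Sun = 73.1° / (15°/h) ≈ 4.88 h.
So the Moon crosses the meridian 4.88 h after the Sun.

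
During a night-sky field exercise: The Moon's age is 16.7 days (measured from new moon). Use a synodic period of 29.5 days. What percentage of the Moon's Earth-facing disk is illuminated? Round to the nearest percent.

The Moon has covered 16.7/29.5 of its cycle, so θ ≈ 360° × 16.7/29.5 = 203.8°.
cos 203.8° = (-0.915), so f = (1 − (-0.915))/2 = 0.957, so 96%.

96%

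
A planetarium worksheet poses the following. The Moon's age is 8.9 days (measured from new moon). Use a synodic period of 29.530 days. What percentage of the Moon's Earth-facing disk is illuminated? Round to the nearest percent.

Elongation θ = 360° × 8.9/29.530 ≈ 108.5°.
With cos θ = (-0.317), the lit fraction is (1 − (-0.317))/2 ≈ 0.659, so 66%.

66%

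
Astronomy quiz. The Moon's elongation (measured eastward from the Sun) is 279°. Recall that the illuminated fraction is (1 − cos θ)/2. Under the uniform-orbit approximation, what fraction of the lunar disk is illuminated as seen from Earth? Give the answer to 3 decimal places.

f = (1 − cos 279°)/2 = (1 − 0.156)/2 ≈ 0.422.

0.422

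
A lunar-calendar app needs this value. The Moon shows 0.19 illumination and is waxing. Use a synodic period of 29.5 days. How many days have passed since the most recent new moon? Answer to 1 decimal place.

From f = (1 − cos θ)/2: cos θ = 1 − 2×0.19 = 0.620; arccos → 51.7°.
The Moon is waxing (0°–180°), so θ = 51.7° directly.
That fraction of the synodic month is 51.7/360 × 29.5 d ≈ 4.24 d.

4.2 days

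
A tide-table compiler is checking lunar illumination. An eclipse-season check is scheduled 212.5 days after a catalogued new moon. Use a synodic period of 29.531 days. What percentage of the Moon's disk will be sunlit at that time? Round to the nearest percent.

33%

212.5 d spans 7 complete synodic months (7 × 29.531 = 206.72 d) plus 5.78 d.
The Moon has covered 5.78/29.531 of its cycle, so θ ≈ 360° × 5.78/29.531 = 70.5°.
cos 70.5° = 0.334, so f = (1 − 0.334)/2 = 0.333, so 33%.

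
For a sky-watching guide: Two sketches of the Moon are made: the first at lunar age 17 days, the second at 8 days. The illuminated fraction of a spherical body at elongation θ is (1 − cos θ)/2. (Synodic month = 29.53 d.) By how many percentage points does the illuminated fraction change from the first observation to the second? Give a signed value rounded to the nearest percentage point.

-38 percentage points

θ₁ = 360° × 17/29.53 = 207.2°, f₁ = (1 − cos θ₁)/2 = 0.945.
θ₂ = 360° × 8/29.53 = 97.5°, f₂ = (1 − cos θ₂)/2 = 0.566.
Change = f₂ − f₁ = -0.379 → -38 percentage points.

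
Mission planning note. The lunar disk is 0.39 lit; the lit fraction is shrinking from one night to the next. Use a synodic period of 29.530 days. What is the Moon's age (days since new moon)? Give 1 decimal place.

23.2 days

Invert f = (1 − cos θ)/2 to get cos θ = 1 − 2(0.39) = 0.220, hence θ₀ = arccos 0.220 = 77.3°.
Waning ⇒ past full, so θ = 360° − 77.3° = 282.7°.
At 360°/29.530 d per day, 282.7° corresponds to 23.19 days.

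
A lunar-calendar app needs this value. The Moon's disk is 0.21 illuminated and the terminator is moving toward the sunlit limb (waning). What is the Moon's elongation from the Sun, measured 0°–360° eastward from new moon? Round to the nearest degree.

Invert f = (1 − cos θ)/2 to get cos θ = 1 − 2(0.21) = 0.580, hence θ₀ = arccos 0.580 = 54.5°.
Since the Moon is past full (waning), take the reflex angle: θ = 360° − 54.5° = 305.5°.

305°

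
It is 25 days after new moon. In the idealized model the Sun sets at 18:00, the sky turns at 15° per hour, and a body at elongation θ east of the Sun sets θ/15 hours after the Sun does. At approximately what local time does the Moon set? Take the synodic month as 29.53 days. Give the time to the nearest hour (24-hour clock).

14:00

The Moon has covered 25/29.53 of its cycle, so θ ≈ 360° × 25/29.53 = 304.8°.
At 15° of sky rotation per hour, 304.8° corresponds to a 20.32 h lag.
18:00 + 20.32 h ≈ 14:19 → 14:00 to the nearest hour.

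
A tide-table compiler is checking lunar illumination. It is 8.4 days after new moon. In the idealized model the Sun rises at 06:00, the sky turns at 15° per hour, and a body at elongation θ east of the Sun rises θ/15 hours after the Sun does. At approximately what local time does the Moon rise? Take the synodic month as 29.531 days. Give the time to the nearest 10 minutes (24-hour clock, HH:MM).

12:50

The Moon has covered 8.4/29.531 of its cycle, so θ ≈ 360° × 8.4/29.531 = 102.4°.
The Moon trails the Sun by θ/15 = 102.4/15 ≈ 6.83 hours.
06:00 + 6.827 h ≈ 12:50 → 12:50 to the nearest ten minutes.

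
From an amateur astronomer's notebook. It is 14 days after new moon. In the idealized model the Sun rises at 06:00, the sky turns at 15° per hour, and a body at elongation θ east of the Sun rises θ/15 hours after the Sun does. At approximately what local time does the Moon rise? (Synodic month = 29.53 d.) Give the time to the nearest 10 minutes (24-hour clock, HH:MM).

Elongation θ = 360° × 14/29.53 ≈ 170.7°.
The Moon trails the Sun by θ/15 = 170.7/15 ≈ 11.38 hours.
06:00 + 11.378 h ≈ 17:23 → 17:20 to the nearest ten minutes.

17:20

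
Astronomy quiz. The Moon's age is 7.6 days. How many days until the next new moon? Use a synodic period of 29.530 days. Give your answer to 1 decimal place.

The next new moon completes the synodic month: 29.530 − 7.6 = 21.930 days.

21.9 days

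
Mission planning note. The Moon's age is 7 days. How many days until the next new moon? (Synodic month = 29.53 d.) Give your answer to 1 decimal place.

22.5 days

The next new moon completes the synodic month: 29.53 − 7 = 22.530 days.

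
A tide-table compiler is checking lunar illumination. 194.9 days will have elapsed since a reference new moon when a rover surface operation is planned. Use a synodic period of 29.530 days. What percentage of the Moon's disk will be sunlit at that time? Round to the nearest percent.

Reduce mod P: 194.9 − 6×29.530 = 17.72 d into the current lunation.
The Moon has covered 17.72/29.530 of its cycle, so θ ≈ 360° × 17.72/29.530 = 216.0°.
With cos θ = (-0.809), the lit fraction is (1 − (-0.809))/2 ≈ 0.904, so 90%.

90%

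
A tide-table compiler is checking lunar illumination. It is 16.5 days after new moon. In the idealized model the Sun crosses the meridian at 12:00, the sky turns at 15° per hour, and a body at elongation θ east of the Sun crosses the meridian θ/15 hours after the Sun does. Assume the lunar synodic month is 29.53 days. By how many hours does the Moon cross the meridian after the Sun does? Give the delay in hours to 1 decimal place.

13.4 h

Phase angle: θ = 360°·(16.5 d)/(29.53 d) = 201.2°.
At 15° of sky rotation per hour, 201.2° corresponds to a 13.41 h lag.
So the Moon crosses the meridian 13.41 h after the Sun.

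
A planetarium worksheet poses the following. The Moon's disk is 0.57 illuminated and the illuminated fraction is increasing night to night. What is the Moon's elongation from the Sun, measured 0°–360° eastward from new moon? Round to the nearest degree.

From f = (1 − cos θ)/2: cos θ = 1 − 2×0.57 = -0.140; arccos → 98.0°.
Waxing ⇒ before full, so θ = 98.0°.

98°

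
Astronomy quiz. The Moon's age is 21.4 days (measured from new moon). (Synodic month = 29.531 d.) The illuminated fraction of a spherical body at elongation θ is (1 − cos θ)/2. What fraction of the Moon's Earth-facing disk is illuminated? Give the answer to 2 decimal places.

0.58

The Moon has covered 21.4/29.531 of its cycle, so θ ≈ 360° × 21.4/29.531 = 260.9°.
Illuminated fraction = (1 − cos 260.9°)/2 = (1 − (-0.159))/2 ≈ 0.579.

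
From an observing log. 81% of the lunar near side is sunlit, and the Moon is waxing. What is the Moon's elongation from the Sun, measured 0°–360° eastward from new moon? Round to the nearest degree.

Invert f = (1 − cos θ)/2 to get cos θ = 1 − 2(0.81) = -0.620, hence θ₀ = arccos -0.620 = 128.3°.
Waxing ⇒ before full, so θ = 128.3°.

128°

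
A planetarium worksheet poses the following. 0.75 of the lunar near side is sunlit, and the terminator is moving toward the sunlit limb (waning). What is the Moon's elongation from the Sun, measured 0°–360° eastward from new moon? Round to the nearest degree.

240°

Invert f = (1 − cos θ)/2 to get cos θ = 1 − 2(0.75) = -0.500, hence θ₀ = arccos -0.500 = 120.0°.
Since the Moon is past full (waning), take the reflex angle: θ = 360° − 120.0° = 240.0°.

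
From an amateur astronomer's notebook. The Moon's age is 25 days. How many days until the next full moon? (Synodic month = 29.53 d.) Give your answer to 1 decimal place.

Full moon is 0.5 of the way through the cycle: age 0.5 × 29.53 = 14.765 d.
Already past this cycle's full moon; the next is at 14.765 + 29.53 = 44.295 d, so 44.295 − 25 = 19.295 days.

19.3 days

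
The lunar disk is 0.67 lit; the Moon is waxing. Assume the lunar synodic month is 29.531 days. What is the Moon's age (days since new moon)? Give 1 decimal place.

9.0 days

Invert f = (1 − cos θ)/2 to get cos θ = 1 − 2(0.67) = -0.340, hence θ₀ = arccos -0.340 = 109.9°.
The Moon is waxing (0°–180°), so θ = 109.9° directly.
At 360°/29.531 d per day, 109.9° corresponds to 9.01 days.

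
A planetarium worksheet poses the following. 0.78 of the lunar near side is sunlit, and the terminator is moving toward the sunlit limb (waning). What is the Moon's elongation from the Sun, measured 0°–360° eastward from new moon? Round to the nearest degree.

236°

From f = (1 − cos θ)/2: cos θ = 1 − 2×0.78 = -0.560; arccos → 124.1°.
Since the Moon is past full (waning), take the reflex angle: θ = 360° − 124.1° = 235.9°.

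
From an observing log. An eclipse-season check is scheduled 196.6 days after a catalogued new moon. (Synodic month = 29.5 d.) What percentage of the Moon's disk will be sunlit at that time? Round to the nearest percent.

76%

196.6/29.5 = 6.664 lunations, so 6 complete cycles and 19.60 d into the next.
The Moon has covered 19.60/29.5 of its cycle, so θ ≈ 360° × 19.60/29.5 = 239.2°.
Illuminated fraction = (1 − cos 239.2°)/2 = (1 − (-0.512))/2 ≈ 0.756, so 76%.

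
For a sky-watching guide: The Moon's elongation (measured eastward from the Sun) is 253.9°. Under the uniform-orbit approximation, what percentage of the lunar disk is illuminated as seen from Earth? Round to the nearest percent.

64%

Half-versine of 253.9°: (1 − (-0.277))/2 = 0.639, i.e. 64%.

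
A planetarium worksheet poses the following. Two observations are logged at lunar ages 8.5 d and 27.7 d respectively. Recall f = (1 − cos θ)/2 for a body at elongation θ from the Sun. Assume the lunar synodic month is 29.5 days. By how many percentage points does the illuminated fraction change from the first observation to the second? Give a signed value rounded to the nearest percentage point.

-58 percentage points

First observation: θ = 360°·8.5/29.5 = 103.7°, so f = 0.619.
Second observation: θ = 338.0°, f = 0.036.
Δf = 0.036 − 0.619 = -0.582, i.e. -58 pp.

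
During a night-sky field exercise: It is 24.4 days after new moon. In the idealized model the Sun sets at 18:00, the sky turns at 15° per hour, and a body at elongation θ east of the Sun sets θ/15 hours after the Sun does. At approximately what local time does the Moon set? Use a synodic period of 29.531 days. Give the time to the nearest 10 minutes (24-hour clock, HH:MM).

The Moon has covered 24.4/29.531 of its cycle, so θ ≈ 360° × 24.4/29.531 = 297.5°.
The Moon trails the Sun by θ/15 = 297.5/15 ≈ 19.83 hours.
18:00 + 19.830 h ≈ 13:50 → 13:50 to the nearest ten minutes.

13:50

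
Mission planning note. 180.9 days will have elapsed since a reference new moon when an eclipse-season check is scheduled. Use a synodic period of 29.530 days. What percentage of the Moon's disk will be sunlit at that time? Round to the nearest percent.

15%

Reduce mod P: 180.9 − 6×29.530 = 3.72 d into the current lunation.
The Moon has covered 3.72/29.530 of its cycle, so θ ≈ 360° × 3.72/29.530 = 45.4°.
With cos θ = 0.703, the lit fraction is (1 − 0.703)/2 ≈ 0.149, so 15%.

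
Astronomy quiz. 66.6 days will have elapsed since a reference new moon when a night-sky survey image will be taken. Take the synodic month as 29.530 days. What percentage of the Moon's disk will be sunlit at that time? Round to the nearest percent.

66.6 d spans 2 complete synodic months (2 × 29.530 = 59.06 d) plus 7.54 d.
Phase angle: θ = 360°·(7.54 d)/(29.530 d) = 91.9°.
Illuminated fraction = (1 − cos 91.9°)/2 = (1 − (-0.034))/2 ≈ 0.517, so 52%.

52%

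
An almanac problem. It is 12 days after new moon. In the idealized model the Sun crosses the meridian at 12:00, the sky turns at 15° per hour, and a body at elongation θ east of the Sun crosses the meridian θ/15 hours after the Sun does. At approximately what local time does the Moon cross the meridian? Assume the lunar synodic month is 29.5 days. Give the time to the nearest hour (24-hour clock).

Elongation θ = 360° × 12/29.5 ≈ 146.4°.
At 15° of sky rotation per hour, 146.4° corresponds to a 9.76 h lag.
12:00 + 9.76 h ≈ 21:46 → 22:00 to the nearest hour.

22:00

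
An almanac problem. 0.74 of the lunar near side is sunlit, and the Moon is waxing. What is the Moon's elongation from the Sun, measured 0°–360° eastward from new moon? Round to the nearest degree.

cos θ = 1 − 2f = -0.480, giving a principal value of 118.7°.
Before full moon the principal value applies: θ = 118.7°.

119°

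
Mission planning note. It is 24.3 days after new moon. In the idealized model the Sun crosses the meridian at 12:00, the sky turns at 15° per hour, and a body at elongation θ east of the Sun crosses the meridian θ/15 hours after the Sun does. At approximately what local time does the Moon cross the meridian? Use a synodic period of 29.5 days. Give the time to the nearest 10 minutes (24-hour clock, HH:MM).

07:50

The Moon has covered 24.3/29.5 of its cycle, so θ ≈ 360° × 24.3/29.5 = 296.5°.
At 15° of sky rotation per hour, 296.5° corresponds to a 19.77 h lag.
12:00 + 19.769 h ≈ 07:46 → 07:50 to the nearest ten minutes.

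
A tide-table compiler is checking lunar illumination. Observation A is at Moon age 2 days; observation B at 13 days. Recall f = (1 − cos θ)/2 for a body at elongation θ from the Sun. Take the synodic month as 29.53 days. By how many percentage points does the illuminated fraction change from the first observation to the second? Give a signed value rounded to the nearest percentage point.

+92 percentage points

First observation: θ = 360°·2/29.53 = 24.4°, so f = 0.045.
Second observation: θ = 158.5°, f = 0.965.
Δf = 0.965 − 0.045 = +0.921, i.e. +92 pp.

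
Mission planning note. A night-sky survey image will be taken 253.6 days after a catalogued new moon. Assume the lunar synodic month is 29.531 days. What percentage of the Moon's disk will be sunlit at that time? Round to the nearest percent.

253.6/29.531 = 8.588 lunations, so 8 complete cycles and 17.35 d into the next.
Phase angle: θ = 360°·(17.35 d)/(29.531 d) = 211.5°.
With cos θ = (-0.852), the lit fraction is (1 − (-0.852))/2 ≈ 0.926, so 93%.

93%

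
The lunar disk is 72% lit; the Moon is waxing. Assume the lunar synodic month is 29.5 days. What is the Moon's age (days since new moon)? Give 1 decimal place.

From f = (1 − cos θ)/2: cos θ = 1 − 2×0.72 = -0.440; arccos → 116.1°.
Before full moon the principal value applies: θ = 116.1°.
At 360°/29.5 d per day, 116.1° corresponds to 9.51 days.

9.5 days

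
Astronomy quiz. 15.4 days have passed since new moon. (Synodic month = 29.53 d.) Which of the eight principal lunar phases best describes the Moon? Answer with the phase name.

At 15.4/29.53 of the cycle, θ ≈ 188° — the full moon range.

full moon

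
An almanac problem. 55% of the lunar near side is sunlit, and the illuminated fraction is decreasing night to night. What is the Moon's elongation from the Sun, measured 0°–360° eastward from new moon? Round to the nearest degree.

264°

From f = (1 − cos θ)/2: cos θ = 1 − 2×0.55 = -0.100; arccos → 95.7°.
A waning Moon lies in 180°–360°, so θ = 360° − 95.7° = 264.3°.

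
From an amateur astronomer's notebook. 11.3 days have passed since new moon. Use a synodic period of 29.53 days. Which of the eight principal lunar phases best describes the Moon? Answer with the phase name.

θ ≈ 360° × 11.3/29.53 = 138°, which falls in the waxing gibbous sector.

waxing gibbous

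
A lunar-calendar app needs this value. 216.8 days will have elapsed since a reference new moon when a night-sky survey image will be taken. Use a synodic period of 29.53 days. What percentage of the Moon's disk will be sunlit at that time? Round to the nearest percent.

216.8 d spans 7 complete synodic months (7 × 29.53 = 206.71 d) plus 10.09 d.
Elongation θ = 360° × 10.09/29.53 ≈ 123.0°.
Illuminated fraction = (1 − cos 123.0°)/2 = (1 − (-0.545))/2 ≈ 0.772, so 77%.

77%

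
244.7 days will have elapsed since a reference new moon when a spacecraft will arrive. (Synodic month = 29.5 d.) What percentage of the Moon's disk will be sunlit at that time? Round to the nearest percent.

64%

244.7 d spans 8 complete synodic months (8 × 29.5 = 236.00 d) plus 8.70 d.
Phase angle: θ = 360°·(8.70 d)/(29.5 d) = 106.2°.
Illuminated fraction = (1 − cos 106.2°)/2 = (1 − (-0.278))/2 ≈ 0.639, so 64%.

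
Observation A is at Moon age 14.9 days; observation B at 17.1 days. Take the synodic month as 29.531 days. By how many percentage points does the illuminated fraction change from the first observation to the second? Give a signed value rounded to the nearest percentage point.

First observation: θ = 360°·14.9/29.531 = 181.6°, so f = 1.000.
Second observation: θ = 208.5°, f = 0.940.
Δf = 0.940 − 1.000 = -0.060, i.e. -6 pp.

-6 pp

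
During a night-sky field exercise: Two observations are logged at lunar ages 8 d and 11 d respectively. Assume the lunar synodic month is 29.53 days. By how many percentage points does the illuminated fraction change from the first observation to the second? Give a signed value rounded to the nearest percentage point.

First observation: θ = 360°·8/29.53 = 97.5°, so f = 0.566.
Second observation: θ = 134.1°, f = 0.848.
Δf = 0.848 − 0.566 = +0.282, i.e. +28 pp.

+28 pp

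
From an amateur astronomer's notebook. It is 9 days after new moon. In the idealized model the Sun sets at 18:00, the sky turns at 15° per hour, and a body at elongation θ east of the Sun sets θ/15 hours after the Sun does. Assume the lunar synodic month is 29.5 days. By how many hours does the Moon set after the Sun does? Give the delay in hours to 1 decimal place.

7.3 h

The Moon has covered 9/29.5 of its cycle, so θ ≈ 360° × 9/29.5 = 109.8°.
At 15° of sky rotation per hour, 109.8° corresponds to a 7.32 h lag.
So the Moon sets 7.32 h after the Sun.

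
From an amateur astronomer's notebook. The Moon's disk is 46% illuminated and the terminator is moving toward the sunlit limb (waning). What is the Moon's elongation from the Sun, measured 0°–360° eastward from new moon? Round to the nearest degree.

275°

cos θ = 1 − 2f = 0.080, giving a principal value of 85.4°.
A waning Moon lies in 180°–360°, so θ = 360° − 85.4° = 274.6°.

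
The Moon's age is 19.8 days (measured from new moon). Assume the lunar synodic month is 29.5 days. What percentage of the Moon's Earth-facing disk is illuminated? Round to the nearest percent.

The Moon has covered 19.8/29.5 of its cycle, so θ ≈ 360° × 19.8/29.5 = 241.6°.
Illuminated fraction = (1 − cos 241.6°)/2 = (1 − (-0.475))/2 ≈ 0.738, so 74%.

74%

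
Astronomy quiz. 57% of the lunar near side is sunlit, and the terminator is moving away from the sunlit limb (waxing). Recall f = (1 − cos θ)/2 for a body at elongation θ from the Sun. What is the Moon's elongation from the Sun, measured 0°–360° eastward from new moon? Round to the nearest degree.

98°

From f = (1 − cos θ)/2: cos θ = 1 − 2×0.57 = -0.140; arccos → 98.0°.
Before full moon the principal value applies: θ = 98.0°.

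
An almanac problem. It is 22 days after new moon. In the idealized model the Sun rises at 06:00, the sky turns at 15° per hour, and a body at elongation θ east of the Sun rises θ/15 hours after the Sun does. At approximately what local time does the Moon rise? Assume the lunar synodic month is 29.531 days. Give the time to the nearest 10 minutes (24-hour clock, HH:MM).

The Moon has covered 22/29.531 of its cycle, so θ ≈ 360° × 22/29.531 = 268.2°.
The Moon trails the Sun by θ/15 = 268.2/15 ≈ 17.88 hours.
06:00 + 17.880 h ≈ 23:53 → 23:50 to the nearest ten minutes.

23:50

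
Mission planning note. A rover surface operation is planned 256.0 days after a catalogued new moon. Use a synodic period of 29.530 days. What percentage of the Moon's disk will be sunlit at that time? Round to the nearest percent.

74%

256.0/29.530 = 8.669 lunations, so 8 complete cycles and 19.76 d into the next.
The Moon has covered 19.76/29.530 of its cycle, so θ ≈ 360° × 19.76/29.530 = 240.9°.
cos 240.9° = (-0.486), so f = (1 − (-0.486))/2 = 0.743, so 74%.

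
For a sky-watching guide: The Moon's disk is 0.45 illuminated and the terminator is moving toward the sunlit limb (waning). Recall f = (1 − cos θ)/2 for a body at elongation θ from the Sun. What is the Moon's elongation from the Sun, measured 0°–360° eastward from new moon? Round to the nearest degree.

276°

Invert f = (1 − cos θ)/2 to get cos θ = 1 − 2(0.45) = 0.100, hence θ₀ = arccos 0.100 = 84.3°.
Since the Moon is past full (waning), take the reflex angle: θ = 360° − 84.3° = 275.7°.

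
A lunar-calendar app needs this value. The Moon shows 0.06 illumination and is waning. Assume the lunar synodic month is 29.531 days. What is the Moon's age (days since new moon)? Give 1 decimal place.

27.2 days

From f = (1 − cos θ)/2: cos θ = 1 − 2×0.06 = 0.880; arccos → 28.4°.
A waning Moon lies in 180°–360°, so θ = 360° − 28.4° = 331.6°.
Age = 29.531 × 331.6°/360° ≈ 27.20 days.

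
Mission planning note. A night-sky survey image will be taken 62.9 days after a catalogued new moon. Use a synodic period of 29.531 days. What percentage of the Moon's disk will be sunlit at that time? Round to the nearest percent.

62.9 d spans 2 complete synodic months (2 × 29.531 = 59.06 d) plus 3.84 d.
The Moon has covered 3.84/29.531 of its cycle, so θ ≈ 360° × 3.84/29.531 = 46.8°.
With cos θ = 0.685, the lit fraction is (1 − 0.685)/2 ≈ 0.158, so 16%.

16%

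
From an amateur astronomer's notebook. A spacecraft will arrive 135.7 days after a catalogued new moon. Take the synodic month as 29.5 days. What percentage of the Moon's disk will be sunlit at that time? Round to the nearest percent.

90%

Reduce mod P: 135.7 − 4×29.5 = 17.70 d into the current lunation.
Elongation θ = 360° × 17.70/29.5 ≈ 216.0°.
cos 216.0° = (-0.809), so f = (1 − (-0.809))/2 = 0.905, so 90%.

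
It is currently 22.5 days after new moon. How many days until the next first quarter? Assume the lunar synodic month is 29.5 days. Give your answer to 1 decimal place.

First quarter is 0.25 of the way through the cycle: age 0.25 × 29.5 = 7.375 d.
Already past this cycle's first quarter; the next is at 7.375 + 29.5 = 36.875 d, so 36.875 − 22.5 = 14.375 days.

14.4 days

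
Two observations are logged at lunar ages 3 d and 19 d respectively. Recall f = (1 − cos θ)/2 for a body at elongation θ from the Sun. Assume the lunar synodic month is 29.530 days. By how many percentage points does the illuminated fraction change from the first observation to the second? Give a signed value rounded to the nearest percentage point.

First observation: θ = 360°·3/29.530 = 36.6°, so f = 0.098.
Second observation: θ = 231.6°, f = 0.810.
Δf = 0.810 − 0.098 = +0.712, i.e. +71 pp.

+71 percentage points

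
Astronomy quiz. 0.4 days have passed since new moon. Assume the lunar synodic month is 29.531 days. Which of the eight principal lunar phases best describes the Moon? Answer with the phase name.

new moon

At 0.4/29.531 of the cycle, θ ≈ 5° — the new moon range.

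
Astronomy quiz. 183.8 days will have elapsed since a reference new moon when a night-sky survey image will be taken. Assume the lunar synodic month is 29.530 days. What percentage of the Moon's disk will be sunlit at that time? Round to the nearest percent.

42%

Reduce mod P: 183.8 − 6×29.530 = 6.62 d into the current lunation.
Elongation θ = 360° × 6.62/29.530 ≈ 80.7°.
cos 80.7° = 0.162, so f = (1 − 0.162)/2 = 0.419, so 42%.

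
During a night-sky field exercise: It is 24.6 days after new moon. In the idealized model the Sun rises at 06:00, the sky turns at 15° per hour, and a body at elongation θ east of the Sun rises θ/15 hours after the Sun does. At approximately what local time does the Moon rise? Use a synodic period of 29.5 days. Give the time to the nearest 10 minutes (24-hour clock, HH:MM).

The Moon has covered 24.6/29.5 of its cycle, so θ ≈ 360° × 24.6/29.5 = 300.2°.
Delay after the Sun = 300.2° / (15°/h) ≈ 20.01 h.
06:00 + 20.014 h ≈ 02:01 → 02:00 to the nearest ten minutes.

02:00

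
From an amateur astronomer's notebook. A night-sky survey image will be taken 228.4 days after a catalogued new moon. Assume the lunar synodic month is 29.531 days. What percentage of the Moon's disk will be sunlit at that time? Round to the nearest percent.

55%

Reduce mod P: 228.4 − 7×29.531 = 21.68 d into the current lunation.
Phase angle: θ = 360°·(21.68 d)/(29.531 d) = 264.3°.
Illuminated fraction = (1 − cos 264.3°)/2 = (1 − (-0.099))/2 ≈ 0.549, so 55%.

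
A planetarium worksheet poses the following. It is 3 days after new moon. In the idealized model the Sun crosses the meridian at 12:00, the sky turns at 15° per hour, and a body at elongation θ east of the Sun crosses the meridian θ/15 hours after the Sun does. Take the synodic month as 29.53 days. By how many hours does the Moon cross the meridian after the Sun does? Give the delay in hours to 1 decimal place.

2.4 h

Elongation θ = 360° × 3/29.53 ≈ 36.6°.
The Moon trails the Sun by θ/15 = 36.6/15 ≈ 2.44 hours.
So the Moon crosses the meridian 2.44 h after the Sun.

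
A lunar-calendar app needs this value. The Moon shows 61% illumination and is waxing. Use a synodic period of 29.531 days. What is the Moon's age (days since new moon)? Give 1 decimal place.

8.4 days

cos θ = 1 − 2f = -0.220, giving a principal value of 102.7°.
The Moon is waxing (0°–180°), so θ = 102.7° directly.
That fraction of the synodic month is 102.7/360 × 29.531 d ≈ 8.43 d.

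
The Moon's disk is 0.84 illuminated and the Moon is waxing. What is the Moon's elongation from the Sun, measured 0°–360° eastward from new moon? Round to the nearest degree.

From f = (1 − cos θ)/2: cos θ = 1 − 2×0.84 = -0.680; arccos → 132.8°.
Before full moon the principal value applies: θ = 132.8°.

133°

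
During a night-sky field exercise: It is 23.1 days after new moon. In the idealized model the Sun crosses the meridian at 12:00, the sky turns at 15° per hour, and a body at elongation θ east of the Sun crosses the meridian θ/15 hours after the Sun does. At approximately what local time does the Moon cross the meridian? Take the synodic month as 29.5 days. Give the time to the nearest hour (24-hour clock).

07:00

Elongation θ = 360° × 23.1/29.5 ≈ 281.9°.
Delay after the Sun = 281.9° / (15°/h) ≈ 18.79 h.
12:00 + 18.79 h ≈ 06:48 → 07:00 to the nearest hour.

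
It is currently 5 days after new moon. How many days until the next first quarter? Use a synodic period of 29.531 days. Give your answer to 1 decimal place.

2.4 days

First quarter occurs at elongation 90°, i.e. at age 29.531 × 90/360 = 7.383 d.
So 2.383 days remain (7.383 − 5).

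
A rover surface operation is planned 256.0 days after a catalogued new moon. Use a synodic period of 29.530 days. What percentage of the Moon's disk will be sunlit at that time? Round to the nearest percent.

256.0 d spans 8 complete synodic months (8 × 29.530 = 236.24 d) plus 19.76 d.
Elongation θ = 360° × 19.76/29.530 ≈ 240.9°.
With cos θ = (-0.486), the lit fraction is (1 − (-0.486))/2 ≈ 0.743, so 74%.

74%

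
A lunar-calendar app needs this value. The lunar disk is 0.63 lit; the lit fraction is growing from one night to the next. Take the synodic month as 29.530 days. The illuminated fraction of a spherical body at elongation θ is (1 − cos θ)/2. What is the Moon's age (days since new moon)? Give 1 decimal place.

8.6 days

From f = (1 − cos θ)/2: cos θ = 1 − 2×0.63 = -0.260; arccos → 105.1°.
Before full moon the principal value applies: θ = 105.1°.
Age = 29.530 × 105.1°/360° ≈ 8.62 days.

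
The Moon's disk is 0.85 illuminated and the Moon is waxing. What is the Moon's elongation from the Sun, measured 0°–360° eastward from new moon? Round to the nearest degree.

Invert f = (1 − cos θ)/2 to get cos θ = 1 − 2(0.85) = -0.700, hence θ₀ = arccos -0.700 = 134.4°.
Before full moon the principal value applies: θ = 134.4°.

134°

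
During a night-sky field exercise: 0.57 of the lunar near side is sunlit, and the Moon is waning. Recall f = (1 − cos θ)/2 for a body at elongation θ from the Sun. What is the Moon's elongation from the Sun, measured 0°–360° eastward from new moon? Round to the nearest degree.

262°

cos θ = 1 − 2f = -0.140, giving a principal value of 98.0°.
Waning ⇒ past full, so θ = 360° − 98.0° = 262.0°.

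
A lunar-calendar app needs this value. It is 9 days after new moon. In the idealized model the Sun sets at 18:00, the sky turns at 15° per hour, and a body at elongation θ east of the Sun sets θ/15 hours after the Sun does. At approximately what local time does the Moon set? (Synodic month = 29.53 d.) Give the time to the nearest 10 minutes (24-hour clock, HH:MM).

The Moon has covered 9/29.53 of its cycle, so θ ≈ 360° × 9/29.53 = 109.7°.
The Moon trails the Sun by θ/15 = 109.7/15 ≈ 7.31 hours.
18:00 + 7.315 h ≈ 01:19 → 01:20 to the nearest ten minutes.

01:20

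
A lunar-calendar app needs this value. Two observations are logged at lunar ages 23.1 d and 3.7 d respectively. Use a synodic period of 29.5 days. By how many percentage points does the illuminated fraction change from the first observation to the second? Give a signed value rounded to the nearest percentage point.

-25 pp

First observation: θ = 360°·23.1/29.5 = 281.9°, so f = 0.397.
Second observation: θ = 45.2°, f = 0.147.
Δf = 0.147 − 0.397 = -0.250, i.e. -25 pp.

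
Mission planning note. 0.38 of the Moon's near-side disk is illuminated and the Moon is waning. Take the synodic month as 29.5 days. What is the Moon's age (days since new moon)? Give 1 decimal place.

From f = (1 − cos θ)/2: cos θ = 1 − 2×0.38 = 0.240; arccos → 76.1°.
Waning ⇒ past full, so θ = 360° − 76.1° = 283.9°.
Age = 29.5 × 283.9°/360° ≈ 23.26 days.

23.3 days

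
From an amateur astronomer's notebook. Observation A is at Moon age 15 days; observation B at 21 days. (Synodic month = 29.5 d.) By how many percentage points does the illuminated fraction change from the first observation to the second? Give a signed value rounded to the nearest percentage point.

-38 pp

First observation: θ = 360°·15/29.5 = 183.1°, so f = 0.999.
Second observation: θ = 256.3°, f = 0.619.
Δf = 0.619 − 0.999 = -0.381, i.e. -38 pp.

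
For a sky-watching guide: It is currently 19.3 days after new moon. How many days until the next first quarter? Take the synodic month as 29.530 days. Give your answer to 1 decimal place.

First quarter occurs at elongation 90°, i.e. at age 29.530 × 90/360 = 7.383 d.
This lunation's first quarter (7.383 d) has passed, so add one period: 36.913 − 19.3 = 17.613 days.

17.6 days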